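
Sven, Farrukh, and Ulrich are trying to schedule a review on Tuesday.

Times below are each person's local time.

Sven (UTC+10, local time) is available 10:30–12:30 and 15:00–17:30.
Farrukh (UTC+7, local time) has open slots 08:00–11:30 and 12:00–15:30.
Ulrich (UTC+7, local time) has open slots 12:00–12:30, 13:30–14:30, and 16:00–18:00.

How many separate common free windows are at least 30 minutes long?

2

Sven → UTC: 00:30–02:30, 05:00–07:30.
Farrukh → UTC: 01:00–04:30, 05:00–08:30.
Ulrich → UTC: 05:00–05:30, 06:30–07:30, 09:00–11:00.
Sven ∩ Farrukh: 01:00–02:30, 05:00–07:30.
Sven ∩ Farrukh ∩ Ulrich: 05:00–05:30, 06:30–07:30.
Windows ≥ 30 min: 05:00–05:30, 06:30–07:30.
That's 2 windows.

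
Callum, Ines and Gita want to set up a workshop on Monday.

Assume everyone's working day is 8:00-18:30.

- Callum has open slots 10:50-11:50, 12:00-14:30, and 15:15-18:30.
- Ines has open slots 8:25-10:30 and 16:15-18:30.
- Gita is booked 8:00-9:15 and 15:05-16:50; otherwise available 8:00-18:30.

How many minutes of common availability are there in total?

Gita free within 08:00–18:30: 09:15–15:05, 16:50–18:30.
Callum ∩ Ines: 16:15–18:30.
Callum ∩ Ines ∩ Gita: 16:50–18:30.
Total common minutes: 100.

100 minutes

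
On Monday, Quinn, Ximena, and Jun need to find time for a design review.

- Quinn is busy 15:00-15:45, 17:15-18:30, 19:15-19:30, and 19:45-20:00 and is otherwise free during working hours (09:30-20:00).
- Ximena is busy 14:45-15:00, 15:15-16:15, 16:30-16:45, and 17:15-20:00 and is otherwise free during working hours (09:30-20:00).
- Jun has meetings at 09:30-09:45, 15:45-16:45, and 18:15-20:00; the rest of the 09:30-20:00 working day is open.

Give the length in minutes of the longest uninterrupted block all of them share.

Quinn free within 09:30–20:00: 09:30–15:00, 15:45–17:15, 18:30–19:15, 19:30–19:45.
Ximena free within 09:30–20:00: 09:30–14:45, 15:00–15:15, 16:15–16:30, 16:45–17:15.
Jun free within 09:30–20:00: 09:45–15:45, 16:45–18:15.
Quinn ∩ Ximena: 09:30–14:45, 16:15–16:30, 16:45–17:15.
Quinn ∩ Ximena ∩ Jun: 09:45–14:45, 16:45–17:15.
Common window lengths: 300, 30 min; longest is 300.

300 minutes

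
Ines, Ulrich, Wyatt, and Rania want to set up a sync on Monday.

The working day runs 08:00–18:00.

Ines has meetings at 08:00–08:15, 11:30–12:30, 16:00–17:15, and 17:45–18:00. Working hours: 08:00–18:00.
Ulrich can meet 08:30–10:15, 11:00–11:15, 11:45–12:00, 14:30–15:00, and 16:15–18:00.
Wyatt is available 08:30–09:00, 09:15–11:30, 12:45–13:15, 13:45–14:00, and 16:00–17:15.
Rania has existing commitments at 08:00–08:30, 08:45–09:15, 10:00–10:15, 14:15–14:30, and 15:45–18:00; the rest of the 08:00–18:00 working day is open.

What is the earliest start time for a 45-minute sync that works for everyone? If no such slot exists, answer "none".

09:15

Ines free within 08:00–18:00: 08:15–11:30, 12:30–16:00, 17:15–17:45.
Rania free within 08:00–18:00: 08:30–08:45, 09:15–10:00, 10:15–14:15, 14:30–15:45.
Ines ∩ Ulrich: 08:30–10:15, 11:00–11:15, 14:30–15:00, 17:15–17:45.
Ines ∩ Ulrich ∩ Wyatt: 08:30–09:00, 09:15–10:15, 11:00–11:15.
Ines ∩ Ulrich ∩ Wyatt ∩ Rania: 08:30–08:45, 09:15–10:00, 11:00–11:15.
Windows ≥ 45 min: 09:15–10:00.
Earliest such window starts at 09:15.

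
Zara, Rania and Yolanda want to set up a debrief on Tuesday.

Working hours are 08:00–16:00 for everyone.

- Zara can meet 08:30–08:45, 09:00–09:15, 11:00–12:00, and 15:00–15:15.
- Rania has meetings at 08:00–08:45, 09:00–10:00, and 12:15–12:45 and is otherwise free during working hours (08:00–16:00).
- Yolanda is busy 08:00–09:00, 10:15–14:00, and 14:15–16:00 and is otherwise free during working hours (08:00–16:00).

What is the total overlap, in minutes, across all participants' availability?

0 minutes

Rania free within 08:00–16:00: 08:45–09:00, 10:00–12:15, 12:45–16:00.
Yolanda free within 08:00–16:00: 09:00–10:15, 14:00–14:15.
Zara ∩ Rania: 11:00–12:00, 15:00–15:15.
Zara ∩ Rania ∩ Yolanda: (none).
Total common minutes: 0.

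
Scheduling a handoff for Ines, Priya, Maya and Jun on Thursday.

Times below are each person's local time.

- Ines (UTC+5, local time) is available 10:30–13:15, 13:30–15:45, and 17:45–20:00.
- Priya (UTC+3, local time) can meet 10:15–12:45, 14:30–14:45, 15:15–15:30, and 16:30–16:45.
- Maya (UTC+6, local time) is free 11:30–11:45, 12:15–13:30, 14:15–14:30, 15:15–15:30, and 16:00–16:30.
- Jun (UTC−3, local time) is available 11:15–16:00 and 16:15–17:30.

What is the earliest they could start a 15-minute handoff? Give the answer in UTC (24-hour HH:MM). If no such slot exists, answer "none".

none

Ines → UTC: 05:30–08:15, 08:30–10:45, 12:45–15:00.
Priya → UTC: 07:15–09:45, 11:30–11:45, 12:15–12:30, 13:30–13:45.
Maya → UTC: 05:30–05:45, 06:15–07:30, 08:15–08:30, 09:15–09:30, 10:00–10:30.
Jun → UTC: 14:15–19:00, 19:15–20:30.
Ines ∩ Priya: 07:15–08:15, 08:30–09:45, 13:30–13:45.
Ines ∩ Priya ∩ Maya: 07:15–07:30, 09:15–09:30.
Ines ∩ Priya ∩ Maya ∩ Jun: (none).
Windows ≥ 15 min: (none).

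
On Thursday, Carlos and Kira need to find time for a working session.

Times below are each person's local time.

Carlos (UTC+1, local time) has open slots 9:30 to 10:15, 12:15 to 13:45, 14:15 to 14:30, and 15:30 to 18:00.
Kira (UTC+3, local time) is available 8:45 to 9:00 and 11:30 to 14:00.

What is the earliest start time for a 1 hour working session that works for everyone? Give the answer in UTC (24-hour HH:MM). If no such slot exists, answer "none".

Carlos → UTC: 08:30–09:15, 11:15–12:45, 13:15–13:30, 14:30–17:00.
Kira → UTC: 05:45–06:00, 08:30–11:00.
Carlos ∩ Kira: 08:30–09:15.
Windows ≥ 60 min: (none).

none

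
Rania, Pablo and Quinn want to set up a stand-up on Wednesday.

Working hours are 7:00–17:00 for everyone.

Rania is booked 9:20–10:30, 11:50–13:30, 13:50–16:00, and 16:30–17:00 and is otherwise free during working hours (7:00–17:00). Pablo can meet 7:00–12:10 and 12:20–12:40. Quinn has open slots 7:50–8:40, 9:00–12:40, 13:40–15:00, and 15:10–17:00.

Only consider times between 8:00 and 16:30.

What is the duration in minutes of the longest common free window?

Rania free within 07:00–17:00: 07:00–09:20, 10:30–11:50, 13:30–13:50, 16:00–16:30.
Rania ∩ Pablo: 07:00–09:20, 10:30–11:50.
Rania ∩ Pablo ∩ Quinn: 07:50–08:40, 09:00–09:20, 10:30–11:50.
Restricted to 08:00–16:30: 08:00–08:40, 09:00–09:20, 10:30–11:50.
Common window lengths: 40, 20, 80 min; longest is 80.

80 minutes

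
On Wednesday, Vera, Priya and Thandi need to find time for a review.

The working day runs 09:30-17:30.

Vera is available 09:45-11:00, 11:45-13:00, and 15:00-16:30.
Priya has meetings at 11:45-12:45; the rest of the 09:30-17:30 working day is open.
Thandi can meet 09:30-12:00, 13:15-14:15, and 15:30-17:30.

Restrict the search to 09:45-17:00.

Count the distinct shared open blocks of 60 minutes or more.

2

Priya free within 09:30–17:30: 09:30–11:45, 12:45–17:30.
Vera ∩ Priya: 09:45–11:00, 12:45–13:00, 15:00–16:30.
Vera ∩ Priya ∩ Thandi: 09:45–11:00, 15:30–16:30.
Restricted to 09:45–17:00: 09:45–11:00, 15:30–16:30.
Windows ≥ 60 min: 09:45–11:00, 15:30–16:30.
That's 2 windows.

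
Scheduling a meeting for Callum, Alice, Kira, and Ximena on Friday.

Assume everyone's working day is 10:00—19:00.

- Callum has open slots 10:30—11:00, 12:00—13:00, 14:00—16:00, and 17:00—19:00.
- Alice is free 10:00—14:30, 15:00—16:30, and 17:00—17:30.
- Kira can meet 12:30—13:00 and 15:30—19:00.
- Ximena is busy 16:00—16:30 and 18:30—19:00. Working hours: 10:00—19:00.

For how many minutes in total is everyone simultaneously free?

90 minutes

Ximena free within 10:00–19:00: 10:00–16:00, 16:30–18:30.
Callum ∩ Alice: 10:30–11:00, 12:00–13:00, 14:00–14:30, 15:00–16:00, 17:00–17:30.
Callum ∩ Alice ∩ Kira: 12:30–13:00, 15:30–16:00, 17:00–17:30.
Callum ∩ Alice ∩ Kira ∩ Ximena: 12:30–13:00, 15:30–16:00, 17:00–17:30.
Total common minutes: 30 + 30 + 30 = 90.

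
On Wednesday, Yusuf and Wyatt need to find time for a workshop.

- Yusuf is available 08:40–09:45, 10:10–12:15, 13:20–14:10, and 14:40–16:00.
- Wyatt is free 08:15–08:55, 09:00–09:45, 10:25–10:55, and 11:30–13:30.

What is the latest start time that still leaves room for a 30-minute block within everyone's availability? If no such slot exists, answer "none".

11:45

Yusuf ∩ Wyatt: 08:40–08:55, 09:00–09:45, 10:25–10:55, 11:30–12:15, 13:20–13:30.
Windows ≥ 30 min: 09:00–09:45, 10:25–10:55, 11:30–12:15.
Latest start in the last window 11:30–12:15 is 12:15 − 30 min = 11:45.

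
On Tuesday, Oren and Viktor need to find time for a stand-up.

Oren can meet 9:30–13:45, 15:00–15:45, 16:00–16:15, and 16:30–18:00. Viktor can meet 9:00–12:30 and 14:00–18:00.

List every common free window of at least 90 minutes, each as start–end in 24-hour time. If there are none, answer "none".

09:30–12:30, 16:30–18:00

Oren ∩ Viktor: 09:30–12:30, 15:00–15:45, 16:00–16:15, 16:30–18:00.
Windows ≥ 90 min: 09:30–12:30, 16:30–18:00.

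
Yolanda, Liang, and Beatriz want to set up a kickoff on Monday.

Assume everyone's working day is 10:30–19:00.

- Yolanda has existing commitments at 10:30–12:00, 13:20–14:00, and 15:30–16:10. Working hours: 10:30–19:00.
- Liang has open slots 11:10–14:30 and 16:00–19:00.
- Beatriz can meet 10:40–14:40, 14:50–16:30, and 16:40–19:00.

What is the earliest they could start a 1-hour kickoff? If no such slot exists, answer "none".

12:00

Yolanda free within 10:30–19:00: 12:00–13:20, 14:00–15:30, 16:10–19:00.
Yolanda ∩ Liang: 12:00–13:20, 14:00–14:30, 16:10–19:00.
Yolanda ∩ Liang ∩ Beatriz: 12:00–13:20, 14:00–14:30, 16:10–16:30, 16:40–19:00.
Windows ≥ 60 min: 12:00–13:20, 16:40–19:00.
Earliest such window starts at 12:00.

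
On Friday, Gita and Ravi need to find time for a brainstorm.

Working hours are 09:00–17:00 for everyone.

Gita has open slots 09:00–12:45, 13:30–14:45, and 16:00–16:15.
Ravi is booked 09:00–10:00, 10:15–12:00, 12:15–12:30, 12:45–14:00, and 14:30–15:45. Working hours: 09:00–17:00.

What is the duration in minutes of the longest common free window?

30 minutes

Ravi free within 09:00–17:00: 10:00–10:15, 12:00–12:15, 12:30–12:45, 14:00–14:30, 15:45–17:00.
Gita ∩ Ravi: 10:00–10:15, 12:00–12:15, 12:30–12:45, 14:00–14:30, 16:00–16:15.
Common window lengths: 15, 15, 15, 30, 15 min; longest is 30.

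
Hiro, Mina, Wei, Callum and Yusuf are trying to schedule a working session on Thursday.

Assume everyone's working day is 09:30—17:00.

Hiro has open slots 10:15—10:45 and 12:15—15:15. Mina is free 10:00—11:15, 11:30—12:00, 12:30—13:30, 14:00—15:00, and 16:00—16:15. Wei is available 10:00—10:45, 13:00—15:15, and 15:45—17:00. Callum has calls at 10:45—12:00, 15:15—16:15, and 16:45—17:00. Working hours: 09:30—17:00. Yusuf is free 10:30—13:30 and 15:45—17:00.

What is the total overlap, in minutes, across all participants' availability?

Callum free within 09:30–17:00: 09:30–10:45, 12:00–15:15, 16:15–16:45.
Hiro ∩ Mina: 10:15–10:45, 12:30–13:30, 14:00–15:00.
Hiro ∩ Mina ∩ Wei: 10:15–10:45, 13:00–13:30, 14:00–15:00.
Hiro ∩ Mina ∩ Wei ∩ Callum: 10:15–10:45, 13:00–13:30, 14:00–15:00.
Hiro ∩ Mina ∩ Wei ∩ Callum ∩ Yusuf: 10:30–10:45, 13:00–13:30.
Total common minutes: 15 + 30 = 45.

45 minutes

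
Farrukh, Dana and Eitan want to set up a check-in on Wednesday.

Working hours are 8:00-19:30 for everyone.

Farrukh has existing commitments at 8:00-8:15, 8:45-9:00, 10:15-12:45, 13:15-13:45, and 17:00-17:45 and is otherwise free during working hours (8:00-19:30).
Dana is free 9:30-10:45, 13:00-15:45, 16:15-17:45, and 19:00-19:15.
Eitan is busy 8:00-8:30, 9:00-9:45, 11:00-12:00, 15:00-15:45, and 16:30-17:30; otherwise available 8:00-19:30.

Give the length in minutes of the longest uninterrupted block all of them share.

Farrukh free within 08:00–19:30: 08:15–08:45, 09:00–10:15, 12:45–13:15, 13:45–17:00, 17:45–19:30.
Eitan free within 08:00–19:30: 08:30–09:00, 09:45–11:00, 12:00–15:00, 15:45–16:30, 17:30–19:30.
Farrukh ∩ Dana: 09:30–10:15, 13:00–13:15, 13:45–15:45, 16:15–17:00, 19:00–19:15.
Farrukh ∩ Dana ∩ Eitan: 09:45–10:15, 13:00–13:15, 13:45–15:00, 16:15–16:30, 19:00–19:15.
Common window lengths: 30, 15, 75, 15, 15 min; longest is 75.

75 minutes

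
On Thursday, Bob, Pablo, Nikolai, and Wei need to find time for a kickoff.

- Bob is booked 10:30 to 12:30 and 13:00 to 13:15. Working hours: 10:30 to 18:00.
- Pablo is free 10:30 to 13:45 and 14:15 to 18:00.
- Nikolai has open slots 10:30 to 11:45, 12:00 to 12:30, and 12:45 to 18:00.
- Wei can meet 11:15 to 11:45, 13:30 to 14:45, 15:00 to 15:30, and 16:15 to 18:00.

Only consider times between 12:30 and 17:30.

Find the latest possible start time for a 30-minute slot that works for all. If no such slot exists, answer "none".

17:00

Bob free within 10:30–18:00: 12:30–13:00, 13:15–18:00.
Bob ∩ Pablo: 12:30–13:00, 13:15–13:45, 14:15–18:00.
Bob ∩ Pablo ∩ Nikolai: 12:45–13:00, 13:15–13:45, 14:15–18:00.
Bob ∩ Pablo ∩ Nikolai ∩ Wei: 13:30–13:45, 14:15–14:45, 15:00–15:30, 16:15–18:00.
Restricted to 12:30–17:30: 13:30–13:45, 14:15–14:45, 15:00–15:30, 16:15–17:30.
Windows ≥ 30 min: 14:15–14:45, 15:00–15:30, 16:15–17:30.
Latest start in the last window 16:15–17:30 is 17:30 − 30 min = 17:00.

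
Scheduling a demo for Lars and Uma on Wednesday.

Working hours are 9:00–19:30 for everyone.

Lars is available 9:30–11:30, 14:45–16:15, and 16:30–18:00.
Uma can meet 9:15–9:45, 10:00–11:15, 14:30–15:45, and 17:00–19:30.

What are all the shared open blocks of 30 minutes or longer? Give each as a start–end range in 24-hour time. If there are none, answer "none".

Lars ∩ Uma: 09:30–09:45, 10:00–11:15, 14:45–15:45, 17:00–18:00.
Windows ≥ 30 min: 10:00–11:15, 14:45–15:45, 17:00–18:00.

10:00–11:15, 14:45–15:45, 17:00–18:00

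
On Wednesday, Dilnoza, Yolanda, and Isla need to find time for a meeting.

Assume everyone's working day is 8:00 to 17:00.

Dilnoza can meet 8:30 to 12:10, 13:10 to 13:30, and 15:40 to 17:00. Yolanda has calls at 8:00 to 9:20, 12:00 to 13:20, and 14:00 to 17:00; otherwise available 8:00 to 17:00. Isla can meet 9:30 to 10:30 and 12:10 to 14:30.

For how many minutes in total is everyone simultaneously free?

70 minutes

Yolanda free within 08:00–17:00: 09:20–12:00, 13:20–14:00.
Dilnoza ∩ Yolanda: 09:20–12:00, 13:20–13:30.
Dilnoza ∩ Yolanda ∩ Isla: 09:30–10:30, 13:20–13:30.
Total common minutes: 60 + 10 = 70.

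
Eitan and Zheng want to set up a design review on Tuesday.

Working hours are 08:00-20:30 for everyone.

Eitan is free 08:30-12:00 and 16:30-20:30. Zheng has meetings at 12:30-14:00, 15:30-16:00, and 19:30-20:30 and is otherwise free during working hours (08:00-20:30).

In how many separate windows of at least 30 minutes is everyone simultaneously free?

2

Zheng free within 08:00–20:30: 08:00–12:30, 14:00–15:30, 16:00–19:30.
Eitan ∩ Zheng: 08:30–12:00, 16:30–19:30.
Windows ≥ 30 min: 08:30–12:00, 16:30–19:30.
That's 2 windows.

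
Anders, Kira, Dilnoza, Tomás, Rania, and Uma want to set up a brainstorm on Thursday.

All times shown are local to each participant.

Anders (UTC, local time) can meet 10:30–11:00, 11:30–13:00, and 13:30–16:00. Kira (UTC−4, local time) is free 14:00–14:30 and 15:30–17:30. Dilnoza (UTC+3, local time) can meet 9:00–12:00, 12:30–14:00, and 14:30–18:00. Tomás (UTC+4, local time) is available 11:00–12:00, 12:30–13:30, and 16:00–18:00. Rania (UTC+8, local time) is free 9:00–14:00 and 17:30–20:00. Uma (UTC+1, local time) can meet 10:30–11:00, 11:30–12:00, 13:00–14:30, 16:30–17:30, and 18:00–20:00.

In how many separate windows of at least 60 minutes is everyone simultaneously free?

Anders → UTC: 10:30–11:00, 11:30–13:00, 13:30–16:00.
Kira → UTC: 18:00–18:30, 19:30–21:30.
Dilnoza → UTC: 06:00–09:00, 09:30–11:00, 11:30–15:00.
Tomás → UTC: 07:00–08:00, 08:30–09:30, 12:00–14:00.
Rania → UTC: 01:00–06:00, 09:30–12:00.
Uma → UTC: 09:30–10:00, 10:30–11:00, 12:00–13:30, 15:30–16:30, 17:00–19:00.
Anders ∩ Kira: (none).
Anders ∩ Kira ∩ Dilnoza: (none).
Anders ∩ Kira ∩ Dilnoza ∩ Tomás: (none).
Anders ∩ Kira ∩ Dilnoza ∩ Tomás ∩ Rania: (none).
Anders ∩ Kira ∩ Dilnoza ∩ Tomás ∩ Rania ∩ Uma: (none).
Windows ≥ 60 min: (none).
That's 0 windows.

0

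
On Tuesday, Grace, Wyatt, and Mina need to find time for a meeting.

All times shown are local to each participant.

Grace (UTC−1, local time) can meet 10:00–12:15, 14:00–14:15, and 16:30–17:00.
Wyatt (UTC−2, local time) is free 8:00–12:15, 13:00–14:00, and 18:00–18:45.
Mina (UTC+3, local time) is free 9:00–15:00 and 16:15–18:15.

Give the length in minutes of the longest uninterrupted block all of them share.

60 minutes

Grace → UTC: 11:00–13:15, 15:00–15:15, 17:30–18:00.
Wyatt → UTC: 10:00–14:15, 15:00–16:00, 20:00–20:45.
Mina → UTC: 06:00–12:00, 13:15–15:15.
Grace ∩ Wyatt: 11:00–13:15, 15:00–15:15.
Grace ∩ Wyatt ∩ Mina: 11:00–12:00, 15:00–15:15.
Common window lengths: 60, 15 min; longest is 60.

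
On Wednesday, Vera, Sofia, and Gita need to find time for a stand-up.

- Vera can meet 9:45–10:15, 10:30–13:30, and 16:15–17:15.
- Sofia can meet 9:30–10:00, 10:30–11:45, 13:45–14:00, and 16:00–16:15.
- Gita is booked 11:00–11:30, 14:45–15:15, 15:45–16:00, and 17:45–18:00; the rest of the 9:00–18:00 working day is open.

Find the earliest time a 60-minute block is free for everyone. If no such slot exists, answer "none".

Gita free within 09:00–18:00: 09:00–11:00, 11:30–14:45, 15:15–15:45, 16:00–17:45.
Vera ∩ Sofia: 09:45–10:00, 10:30–11:45.
Vera ∩ Sofia ∩ Gita: 09:45–10:00, 10:30–11:00, 11:30–11:45.
Windows ≥ 60 min: (none).

none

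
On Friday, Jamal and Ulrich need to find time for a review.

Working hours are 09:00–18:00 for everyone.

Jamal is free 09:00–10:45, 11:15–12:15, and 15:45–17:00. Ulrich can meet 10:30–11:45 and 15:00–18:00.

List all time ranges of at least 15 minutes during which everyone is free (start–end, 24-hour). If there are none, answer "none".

Jamal ∩ Ulrich: 10:30–10:45, 11:15–11:45, 15:45–17:00.
Windows ≥ 15 min: 10:30–10:45, 11:15–11:45, 15:45–17:00.

10:30–10:45, 11:15–11:45, 15:45–17:00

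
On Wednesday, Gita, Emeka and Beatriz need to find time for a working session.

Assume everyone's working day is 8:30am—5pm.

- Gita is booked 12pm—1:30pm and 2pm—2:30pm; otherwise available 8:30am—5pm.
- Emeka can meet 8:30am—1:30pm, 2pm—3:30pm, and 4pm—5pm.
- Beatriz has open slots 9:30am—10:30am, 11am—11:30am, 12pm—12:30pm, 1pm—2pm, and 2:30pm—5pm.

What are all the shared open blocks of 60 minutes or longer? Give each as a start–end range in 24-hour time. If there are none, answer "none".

Gita free within 08:30–17:00: 08:30–12:00, 13:30–14:00, 14:30–17:00.
Gita ∩ Emeka: 08:30–12:00, 14:30–15:30, 16:00–17:00.
Gita ∩ Emeka ∩ Beatriz: 09:30–10:30, 11:00–11:30, 14:30–15:30, 16:00–17:00.
Windows ≥ 60 min: 09:30–10:30, 14:30–15:30, 16:00–17:00.

09:30–10:30, 14:30–15:30, 16:00–17:00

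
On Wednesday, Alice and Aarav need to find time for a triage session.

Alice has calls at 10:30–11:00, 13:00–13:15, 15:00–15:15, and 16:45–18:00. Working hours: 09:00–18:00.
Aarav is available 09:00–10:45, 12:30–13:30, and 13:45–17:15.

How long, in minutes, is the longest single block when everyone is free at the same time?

Alice free within 09:00–18:00: 09:00–10:30, 11:00–13:00, 13:15–15:00, 15:15–16:45.
Alice ∩ Aarav: 09:00–10:30, 12:30–13:00, 13:15–13:30, 13:45–15:00, 15:15–16:45.
Common window lengths: 90, 30, 15, 75, 90 min; longest is 90.

90 minutes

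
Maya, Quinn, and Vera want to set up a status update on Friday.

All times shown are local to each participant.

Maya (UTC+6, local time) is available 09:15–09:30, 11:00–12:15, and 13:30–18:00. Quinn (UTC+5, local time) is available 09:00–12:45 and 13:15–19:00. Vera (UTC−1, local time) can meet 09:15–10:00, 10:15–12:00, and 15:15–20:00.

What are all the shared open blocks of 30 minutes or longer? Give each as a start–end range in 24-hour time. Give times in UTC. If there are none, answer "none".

Maya → UTC: 03:15–03:30, 05:00–06:15, 07:30–12:00.
Quinn → UTC: 04:00–07:45, 08:15–14:00.
Vera → UTC: 10:15–11:00, 11:15–13:00, 16:15–21:00.
Maya ∩ Quinn: 05:00–06:15, 07:30–07:45, 08:15–12:00.
Maya ∩ Quinn ∩ Vera: 10:15–11:00, 11:15–12:00.
Windows ≥ 30 min: 10:15–11:00, 11:15–12:00.

10:15–11:00, 11:15–12:00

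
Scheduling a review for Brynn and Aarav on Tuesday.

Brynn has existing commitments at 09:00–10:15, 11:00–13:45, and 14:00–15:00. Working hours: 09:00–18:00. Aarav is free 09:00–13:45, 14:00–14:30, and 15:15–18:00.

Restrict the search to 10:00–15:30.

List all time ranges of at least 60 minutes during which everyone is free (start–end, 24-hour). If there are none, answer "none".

none

Brynn free within 09:00–18:00: 10:15–11:00, 13:45–14:00, 15:00–18:00.
Brynn ∩ Aarav: 10:15–11:00, 15:15–18:00.
Restricted to 10:00–15:30: 10:15–11:00, 15:15–15:30.
Windows ≥ 60 min: (none).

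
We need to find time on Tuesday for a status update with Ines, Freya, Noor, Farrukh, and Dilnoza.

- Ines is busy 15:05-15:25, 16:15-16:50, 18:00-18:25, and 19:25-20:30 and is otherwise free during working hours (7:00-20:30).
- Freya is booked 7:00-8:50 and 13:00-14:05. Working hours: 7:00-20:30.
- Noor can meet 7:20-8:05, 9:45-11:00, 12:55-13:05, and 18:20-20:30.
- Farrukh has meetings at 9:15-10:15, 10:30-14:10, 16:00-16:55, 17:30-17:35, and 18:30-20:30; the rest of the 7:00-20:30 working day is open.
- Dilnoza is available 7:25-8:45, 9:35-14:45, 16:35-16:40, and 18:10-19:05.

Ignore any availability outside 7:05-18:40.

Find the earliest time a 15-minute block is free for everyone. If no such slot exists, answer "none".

Ines free within 07:00–20:30: 07:00–15:05, 15:25–16:15, 16:50–18:00, 18:25–19:25.
Freya free within 07:00–20:30: 08:50–13:00, 14:05–20:30.
Farrukh free within 07:00–20:30: 07:00–09:15, 10:15–10:30, 14:10–16:00, 16:55–17:30, 17:35–18:30.
Ines ∩ Freya: 08:50–13:00, 14:05–15:05, 15:25–16:15, 16:50–18:00, 18:25–19:25.
Ines ∩ Freya ∩ Noor: 09:45–11:00, 12:55–13:00, 18:25–19:25.
Ines ∩ Freya ∩ Noor ∩ Farrukh: 10:15–10:30, 18:25–18:30.
Ines ∩ Freya ∩ Noor ∩ Farrukh ∩ Dilnoza: 10:15–10:30, 18:25–18:30.
Restricted to 07:05–18:40: 10:15–10:30, 18:25–18:30.
Windows ≥ 15 min: 10:15–10:30.
Earliest such window starts at 10:15.

10:15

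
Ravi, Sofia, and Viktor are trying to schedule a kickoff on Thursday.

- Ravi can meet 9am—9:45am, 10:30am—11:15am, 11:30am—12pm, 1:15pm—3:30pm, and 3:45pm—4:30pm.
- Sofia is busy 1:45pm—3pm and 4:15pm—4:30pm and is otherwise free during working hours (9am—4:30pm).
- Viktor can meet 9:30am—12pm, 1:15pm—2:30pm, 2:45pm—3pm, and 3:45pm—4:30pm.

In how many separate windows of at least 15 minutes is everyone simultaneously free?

Sofia free within 09:00–16:30: 09:00–13:45, 15:00–16:15.
Ravi ∩ Sofia: 09:00–09:45, 10:30–11:15, 11:30–12:00, 13:15–13:45, 15:00–15:30, 15:45–16:15.
Ravi ∩ Sofia ∩ Viktor: 09:30–09:45, 10:30–11:15, 11:30–12:00, 13:15–13:45, 15:45–16:15.
Windows ≥ 15 min: 09:30–09:45, 10:30–11:15, 11:30–12:00, 13:15–13:45, 15:45–16:15.
That's 5 windows.

5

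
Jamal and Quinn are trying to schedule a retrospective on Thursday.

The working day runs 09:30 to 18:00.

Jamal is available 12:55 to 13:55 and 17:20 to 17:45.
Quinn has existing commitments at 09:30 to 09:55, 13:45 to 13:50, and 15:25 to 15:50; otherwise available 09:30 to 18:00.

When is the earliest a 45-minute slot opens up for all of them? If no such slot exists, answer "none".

12:55

Quinn free within 09:30–18:00: 09:55–13:45, 13:50–15:25, 15:50–18:00.
Jamal ∩ Quinn: 12:55–13:45, 13:50–13:55, 17:20–17:45.
Windows ≥ 45 min: 12:55–13:45.
Earliest such window starts at 12:55.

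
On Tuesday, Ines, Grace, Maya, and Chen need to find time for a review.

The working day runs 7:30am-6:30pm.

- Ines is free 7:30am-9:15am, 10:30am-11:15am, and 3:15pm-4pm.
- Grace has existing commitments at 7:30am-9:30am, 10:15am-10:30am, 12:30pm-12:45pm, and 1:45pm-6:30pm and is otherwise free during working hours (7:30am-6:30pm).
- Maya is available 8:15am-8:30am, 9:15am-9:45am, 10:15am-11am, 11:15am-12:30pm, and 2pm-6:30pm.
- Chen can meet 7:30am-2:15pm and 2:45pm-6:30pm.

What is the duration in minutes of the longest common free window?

Grace free within 07:30–18:30: 09:30–10:15, 10:30–12:30, 12:45–13:45.
Ines ∩ Grace: 10:30–11:15.
Ines ∩ Grace ∩ Maya: 10:30–11:00.
Ines ∩ Grace ∩ Maya ∩ Chen: 10:30–11:00.
Single common window of 30 minutes.

30 minutes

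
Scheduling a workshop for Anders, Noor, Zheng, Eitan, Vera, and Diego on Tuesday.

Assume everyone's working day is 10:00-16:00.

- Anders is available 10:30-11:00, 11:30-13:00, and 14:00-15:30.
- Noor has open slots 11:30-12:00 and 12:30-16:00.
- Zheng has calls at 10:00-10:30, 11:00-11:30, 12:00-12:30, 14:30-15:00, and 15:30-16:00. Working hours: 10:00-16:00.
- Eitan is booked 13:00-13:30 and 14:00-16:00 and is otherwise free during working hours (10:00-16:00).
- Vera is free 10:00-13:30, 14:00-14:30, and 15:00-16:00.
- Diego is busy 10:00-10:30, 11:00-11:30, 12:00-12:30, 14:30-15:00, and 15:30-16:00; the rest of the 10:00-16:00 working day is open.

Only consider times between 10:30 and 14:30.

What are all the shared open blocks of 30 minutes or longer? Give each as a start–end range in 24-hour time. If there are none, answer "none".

11:30–12:00, 12:30–13:00

Zheng free within 10:00–16:00: 10:30–11:00, 11:30–12:00, 12:30–14:30, 15:00–15:30.
Eitan free within 10:00–16:00: 10:00–13:00, 13:30–14:00.
Diego free within 10:00–16:00: 10:30–11:00, 11:30–12:00, 12:30–14:30, 15:00–15:30.
Anders ∩ Noor: 11:30–12:00, 12:30–13:00, 14:00–15:30.
Anders ∩ Noor ∩ Zheng: 11:30–12:00, 12:30–13:00, 14:00–14:30, 15:00–15:30.
Anders ∩ Noor ∩ Zheng ∩ Eitan: 11:30–12:00, 12:30–13:00.
Anders ∩ Noor ∩ Zheng ∩ Eitan ∩ Vera: 11:30–12:00, 12:30–13:00.
Anders ∩ Noor ∩ Zheng ∩ Eitan ∩ Vera ∩ Diego: 11:30–12:00, 12:30–13:00.
Restricted to 10:30–14:30: 11:30–12:00, 12:30–13:00.
Windows ≥ 30 min: 11:30–12:00, 12:30–13:00.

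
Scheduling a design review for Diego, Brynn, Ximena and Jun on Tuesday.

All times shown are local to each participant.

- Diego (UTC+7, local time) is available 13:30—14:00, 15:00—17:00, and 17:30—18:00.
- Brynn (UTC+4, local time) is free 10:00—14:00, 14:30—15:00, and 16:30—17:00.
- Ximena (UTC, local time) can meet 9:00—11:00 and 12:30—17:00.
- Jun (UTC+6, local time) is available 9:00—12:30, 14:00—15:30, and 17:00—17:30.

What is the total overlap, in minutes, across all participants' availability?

30 minutes

Diego → UTC: 06:30–07:00, 08:00–10:00, 10:30–11:00.
Brynn → UTC: 06:00–10:00, 10:30–11:00, 12:30–13:00.
Ximena → UTC: 09:00–11:00, 12:30–17:00.
Jun → UTC: 03:00–06:30, 08:00–09:30, 11:00–11:30.
Diego ∩ Brynn: 06:30–07:00, 08:00–10:00, 10:30–11:00.
Diego ∩ Brynn ∩ Ximena: 09:00–10:00, 10:30–11:00.
Diego ∩ Brynn ∩ Ximena ∩ Jun: 09:00–09:30.
Total common minutes: 30.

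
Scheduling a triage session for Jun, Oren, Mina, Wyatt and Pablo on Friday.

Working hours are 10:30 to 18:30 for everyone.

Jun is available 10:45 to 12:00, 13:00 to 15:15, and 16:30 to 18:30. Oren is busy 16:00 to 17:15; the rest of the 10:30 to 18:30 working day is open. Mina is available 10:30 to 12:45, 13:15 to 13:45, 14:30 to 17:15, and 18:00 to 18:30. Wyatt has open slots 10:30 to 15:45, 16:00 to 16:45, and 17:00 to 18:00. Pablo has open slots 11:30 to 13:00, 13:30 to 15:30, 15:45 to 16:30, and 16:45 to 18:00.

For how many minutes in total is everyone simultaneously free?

90 minutes

Oren free within 10:30–18:30: 10:30–16:00, 17:15–18:30.
Jun ∩ Oren: 10:45–12:00, 13:00–15:15, 17:15–18:30.
Jun ∩ Oren ∩ Mina: 10:45–12:00, 13:15–13:45, 14:30–15:15, 18:00–18:30.
Jun ∩ Oren ∩ Mina ∩ Wyatt: 10:45–12:00, 13:15–13:45, 14:30–15:15.
Jun ∩ Oren ∩ Mina ∩ Wyatt ∩ Pablo: 11:30–12:00, 13:30–13:45, 14:30–15:15.
Total common minutes: 30 + 15 + 45 = 90.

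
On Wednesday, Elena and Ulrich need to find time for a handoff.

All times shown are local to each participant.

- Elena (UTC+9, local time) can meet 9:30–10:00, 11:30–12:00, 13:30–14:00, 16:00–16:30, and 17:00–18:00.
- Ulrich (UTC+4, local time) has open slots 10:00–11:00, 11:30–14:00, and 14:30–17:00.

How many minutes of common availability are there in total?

60 minutes

Elena → UTC: 00:30–01:00, 02:30–03:00, 04:30–05:00, 07:00–07:30, 08:00–09:00.
Ulrich → UTC: 06:00–07:00, 07:30–10:00, 10:30–13:00.
Elena ∩ Ulrich: 08:00–09:00.
Total common minutes: 60.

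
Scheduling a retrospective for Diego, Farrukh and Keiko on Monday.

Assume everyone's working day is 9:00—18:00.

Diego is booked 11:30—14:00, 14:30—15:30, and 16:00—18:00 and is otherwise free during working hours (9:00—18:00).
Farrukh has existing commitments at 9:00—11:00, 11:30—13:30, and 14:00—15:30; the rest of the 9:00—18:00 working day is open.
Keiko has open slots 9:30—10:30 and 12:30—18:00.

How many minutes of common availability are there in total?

Diego free within 09:00–18:00: 09:00–11:30, 14:00–14:30, 15:30–16:00.
Farrukh free within 09:00–18:00: 11:00–11:30, 13:30–14:00, 15:30–18:00.
Diego ∩ Farrukh: 11:00–11:30, 15:30–16:00.
Diego ∩ Farrukh ∩ Keiko: 15:30–16:00.
Total common minutes: 30.

30 minutes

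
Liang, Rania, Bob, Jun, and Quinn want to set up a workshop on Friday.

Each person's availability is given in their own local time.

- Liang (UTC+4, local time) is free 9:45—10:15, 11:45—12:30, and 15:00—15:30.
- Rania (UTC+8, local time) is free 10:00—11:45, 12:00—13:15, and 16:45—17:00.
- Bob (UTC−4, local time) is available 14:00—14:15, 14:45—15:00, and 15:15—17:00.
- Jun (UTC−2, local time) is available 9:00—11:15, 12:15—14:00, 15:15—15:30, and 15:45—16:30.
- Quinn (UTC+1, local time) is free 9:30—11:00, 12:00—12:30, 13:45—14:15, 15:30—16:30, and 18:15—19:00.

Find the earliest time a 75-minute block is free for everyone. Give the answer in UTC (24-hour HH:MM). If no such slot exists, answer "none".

Liang → UTC: 05:45–06:15, 07:45–08:30, 11:00–11:30.
Rania → UTC: 02:00–03:45, 04:00–05:15, 08:45–09:00.
Bob → UTC: 18:00–18:15, 18:45–19:00, 19:15–21:00.
Jun → UTC: 11:00–13:15, 14:15–16:00, 17:15–17:30, 17:45–18:30.
Quinn → UTC: 08:30–10:00, 11:00–11:30, 12:45–13:15, 14:30–15:30, 17:15–18:00.
Liang ∩ Rania: (none).
Liang ∩ Rania ∩ Bob: (none).
Liang ∩ Rania ∩ Bob ∩ Jun: (none).
Liang ∩ Rania ∩ Bob ∩ Jun ∩ Quinn: (none).
Windows ≥ 75 min: (none).

none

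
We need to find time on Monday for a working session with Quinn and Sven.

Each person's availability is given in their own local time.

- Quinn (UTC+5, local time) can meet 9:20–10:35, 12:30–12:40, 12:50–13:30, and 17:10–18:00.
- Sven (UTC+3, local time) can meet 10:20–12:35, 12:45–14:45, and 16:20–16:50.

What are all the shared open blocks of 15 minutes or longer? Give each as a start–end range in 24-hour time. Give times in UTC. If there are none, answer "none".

07:50–08:30

Quinn → UTC: 04:20–05:35, 07:30–07:40, 07:50–08:30, 12:10–13:00.
Sven → UTC: 07:20–09:35, 09:45–11:45, 13:20–13:50.
Quinn ∩ Sven: 07:30–07:40, 07:50–08:30.
Windows ≥ 15 min: 07:50–08:30.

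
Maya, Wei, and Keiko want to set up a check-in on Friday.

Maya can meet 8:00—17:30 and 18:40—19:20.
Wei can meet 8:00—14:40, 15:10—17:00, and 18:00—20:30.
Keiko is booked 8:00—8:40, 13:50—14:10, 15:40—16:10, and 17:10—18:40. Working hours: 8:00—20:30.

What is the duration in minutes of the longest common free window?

Keiko free within 08:00–20:30: 08:40–13:50, 14:10–15:40, 16:10–17:10, 18:40–20:30.
Maya ∩ Wei: 08:00–14:40, 15:10–17:00, 18:40–19:20.
Maya ∩ Wei ∩ Keiko: 08:40–13:50, 14:10–14:40, 15:10–15:40, 16:10–17:00, 18:40–19:20.
Common window lengths: 310, 30, 30, 50, 40 min; longest is 310.

310 minutes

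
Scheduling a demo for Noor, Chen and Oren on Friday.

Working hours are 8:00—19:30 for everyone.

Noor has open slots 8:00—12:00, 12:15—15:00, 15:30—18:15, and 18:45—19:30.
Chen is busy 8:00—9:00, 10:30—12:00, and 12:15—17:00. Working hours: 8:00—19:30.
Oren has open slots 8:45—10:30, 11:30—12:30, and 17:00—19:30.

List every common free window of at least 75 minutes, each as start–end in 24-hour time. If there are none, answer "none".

09:00–10:30, 17:00–18:15

Chen free within 08:00–19:30: 09:00–10:30, 12:00–12:15, 17:00–19:30.
Noor ∩ Chen: 09:00–10:30, 17:00–18:15, 18:45–19:30.
Noor ∩ Chen ∩ Oren: 09:00–10:30, 17:00–18:15, 18:45–19:30.
Windows ≥ 75 min: 09:00–10:30, 17:00–18:15.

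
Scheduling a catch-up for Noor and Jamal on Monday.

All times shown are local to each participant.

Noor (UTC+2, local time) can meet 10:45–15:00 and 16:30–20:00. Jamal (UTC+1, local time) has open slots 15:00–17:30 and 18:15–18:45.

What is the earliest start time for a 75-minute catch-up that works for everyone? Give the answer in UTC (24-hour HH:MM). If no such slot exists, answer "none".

Noor → UTC: 08:45–13:00, 14:30–18:00.
Jamal → UTC: 14:00–16:30, 17:15–17:45.
Noor ∩ Jamal: 14:30–16:30, 17:15–17:45.
Windows ≥ 75 min: 14:30–16:30.
Earliest such window starts at 14:30.

14:30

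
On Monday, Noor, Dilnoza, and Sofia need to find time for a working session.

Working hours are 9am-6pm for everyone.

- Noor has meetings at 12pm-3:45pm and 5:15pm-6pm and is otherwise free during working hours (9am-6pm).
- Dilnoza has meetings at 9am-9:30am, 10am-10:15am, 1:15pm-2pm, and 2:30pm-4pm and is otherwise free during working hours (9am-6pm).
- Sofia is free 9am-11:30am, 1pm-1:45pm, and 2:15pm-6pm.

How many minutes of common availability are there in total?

180 minutes

Noor free within 09:00–18:00: 09:00–12:00, 15:45–17:15.
Dilnoza free within 09:00–18:00: 09:30–10:00, 10:15–13:15, 14:00–14:30, 16:00–18:00.
Noor ∩ Dilnoza: 09:30–10:00, 10:15–12:00, 16:00–17:15.
Noor ∩ Dilnoza ∩ Sofia: 09:30–10:00, 10:15–11:30, 16:00–17:15.
Total common minutes: 30 + 75 + 75 = 180.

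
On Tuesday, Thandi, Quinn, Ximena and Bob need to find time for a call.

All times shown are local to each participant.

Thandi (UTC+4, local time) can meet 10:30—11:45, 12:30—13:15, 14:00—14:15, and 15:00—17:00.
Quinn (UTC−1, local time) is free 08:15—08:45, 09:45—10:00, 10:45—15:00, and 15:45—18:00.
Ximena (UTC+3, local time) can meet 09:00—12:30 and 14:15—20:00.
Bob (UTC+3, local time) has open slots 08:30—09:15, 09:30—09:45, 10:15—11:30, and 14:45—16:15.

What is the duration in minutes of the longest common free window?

75 minutes

Thandi → UTC: 06:30–07:45, 08:30–09:15, 10:00–10:15, 11:00–13:00.
Quinn → UTC: 09:15–09:45, 10:45–11:00, 11:45–16:00, 16:45–19:00.
Ximena → UTC: 06:00–09:30, 11:15–17:00.
Bob → UTC: 05:30–06:15, 06:30–06:45, 07:15–08:30, 11:45–13:15.
Thandi ∩ Quinn: 11:45–13:00.
Thandi ∩ Quinn ∩ Ximena: 11:45–13:00.
Thandi ∩ Quinn ∩ Ximena ∩ Bob: 11:45–13:00.
Single common window of 75 minutes.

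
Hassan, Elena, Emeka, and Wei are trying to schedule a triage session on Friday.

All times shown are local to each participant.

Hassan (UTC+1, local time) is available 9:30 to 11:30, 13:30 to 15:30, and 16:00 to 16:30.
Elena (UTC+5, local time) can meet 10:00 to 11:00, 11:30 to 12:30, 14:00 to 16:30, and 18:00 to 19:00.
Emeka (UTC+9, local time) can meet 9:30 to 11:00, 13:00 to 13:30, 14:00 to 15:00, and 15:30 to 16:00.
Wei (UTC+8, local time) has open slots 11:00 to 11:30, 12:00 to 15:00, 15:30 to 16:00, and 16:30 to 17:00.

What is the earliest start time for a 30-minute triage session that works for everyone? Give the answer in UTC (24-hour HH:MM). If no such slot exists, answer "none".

Hassan → UTC: 08:30–10:30, 12:30–14:30, 15:00–15:30.
Elena → UTC: 05:00–06:00, 06:30–07:30, 09:00–11:30, 13:00–14:00.
Emeka → UTC: 00:30–02:00, 04:00–04:30, 05:00–06:00, 06:30–07:00.
Wei → UTC: 03:00–03:30, 04:00–07:00, 07:30–08:00, 08:30–09:00.
Hassan ∩ Elena: 09:00–10:30, 13:00–14:00.
Hassan ∩ Elena ∩ Emeka: (none).
Hassan ∩ Elena ∩ Emeka ∩ Wei: (none).
Windows ≥ 30 min: (none).

none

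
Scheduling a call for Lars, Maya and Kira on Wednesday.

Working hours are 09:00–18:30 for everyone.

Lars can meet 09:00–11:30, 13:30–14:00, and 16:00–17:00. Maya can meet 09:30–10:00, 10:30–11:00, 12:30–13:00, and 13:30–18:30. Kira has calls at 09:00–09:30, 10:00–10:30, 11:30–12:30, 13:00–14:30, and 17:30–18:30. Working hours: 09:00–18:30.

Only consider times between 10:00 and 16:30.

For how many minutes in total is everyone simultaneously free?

Kira free within 09:00–18:30: 09:30–10:00, 10:30–11:30, 12:30–13:00, 14:30–17:30.
Lars ∩ Maya: 09:30–10:00, 10:30–11:00, 13:30–14:00, 16:00–17:00.
Lars ∩ Maya ∩ Kira: 09:30–10:00, 10:30–11:00, 16:00–17:00.
Restricted to 10:00–16:30: 10:30–11:00, 16:00–16:30.
Total common minutes: 30 + 30 = 60.

60 minutes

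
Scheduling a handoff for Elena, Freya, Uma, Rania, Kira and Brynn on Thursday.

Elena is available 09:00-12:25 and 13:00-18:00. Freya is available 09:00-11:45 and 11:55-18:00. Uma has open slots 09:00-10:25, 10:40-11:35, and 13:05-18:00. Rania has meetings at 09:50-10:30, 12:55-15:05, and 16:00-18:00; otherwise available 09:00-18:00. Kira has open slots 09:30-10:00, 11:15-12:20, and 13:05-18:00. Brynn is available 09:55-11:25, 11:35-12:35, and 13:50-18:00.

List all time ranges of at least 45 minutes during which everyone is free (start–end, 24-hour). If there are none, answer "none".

Rania free within 09:00–18:00: 09:00–09:50, 10:30–12:55, 15:05–16:00.
Elena ∩ Freya: 09:00–11:45, 11:55–12:25, 13:00–18:00.
Elena ∩ Freya ∩ Uma: 09:00–10:25, 10:40–11:35, 13:05–18:00.
Elena ∩ Freya ∩ Uma ∩ Rania: 09:00–09:50, 10:40–11:35, 15:05–16:00.
Elena ∩ Freya ∩ Uma ∩ Rania ∩ Kira: 09:30–09:50, 11:15–11:35, 15:05–16:00.
Elena ∩ Freya ∩ Uma ∩ Rania ∩ Kira ∩ Brynn: 11:15–11:25, 15:05–16:00.
Windows ≥ 45 min: 15:05–16:00.

15:05–16:00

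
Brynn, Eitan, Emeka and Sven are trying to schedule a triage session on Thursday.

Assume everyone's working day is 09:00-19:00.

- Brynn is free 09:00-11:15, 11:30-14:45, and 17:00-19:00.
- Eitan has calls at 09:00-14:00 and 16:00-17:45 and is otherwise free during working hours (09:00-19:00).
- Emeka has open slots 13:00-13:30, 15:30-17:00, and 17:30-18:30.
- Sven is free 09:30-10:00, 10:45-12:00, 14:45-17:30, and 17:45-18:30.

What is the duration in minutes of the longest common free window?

45 minutes

Eitan free within 09:00–19:00: 14:00–16:00, 17:45–19:00.
Brynn ∩ Eitan: 14:00–14:45, 17:45–19:00.
Brynn ∩ Eitan ∩ Emeka: 17:45–18:30.
Brynn ∩ Eitan ∩ Emeka ∩ Sven: 17:45–18:30.
Single common window of 45 minutes.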